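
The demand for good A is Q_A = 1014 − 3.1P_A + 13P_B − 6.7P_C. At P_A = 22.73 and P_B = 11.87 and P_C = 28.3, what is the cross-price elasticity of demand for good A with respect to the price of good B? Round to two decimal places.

At P_A = 22.73 and P_B = 11.87 and P_C = 28.3: Q_A = 908.237.
∂Q_A/∂P_B = 13.
ε = (∂Q_A/∂P_B)(P_B/Q_A) = 13 × (11.87/908.237) ≈ 0.17.

0.17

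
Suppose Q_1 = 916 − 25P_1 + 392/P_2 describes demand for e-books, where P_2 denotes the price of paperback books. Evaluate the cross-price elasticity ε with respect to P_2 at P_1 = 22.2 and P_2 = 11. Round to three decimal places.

At P_1 = 22.2 and P_2 = 11: Q_1 = 396.636.
∂Q_1/∂P_2 = −392/P_2² = -3.2397.
ε = (∂Q_1/∂P_2)(P_2/Q_1) = -3.2397 × (11/396.636) ≈ -0.090.

-0.090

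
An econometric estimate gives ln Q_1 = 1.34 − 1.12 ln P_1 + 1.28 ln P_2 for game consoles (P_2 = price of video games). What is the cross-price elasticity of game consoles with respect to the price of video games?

In a log-linear (constant-elasticity) demand function, the coefficient on ln P_2 is the cross-price elasticity.
ε = 1.28. Positive, so game consoles and video games are substitutes.

1.28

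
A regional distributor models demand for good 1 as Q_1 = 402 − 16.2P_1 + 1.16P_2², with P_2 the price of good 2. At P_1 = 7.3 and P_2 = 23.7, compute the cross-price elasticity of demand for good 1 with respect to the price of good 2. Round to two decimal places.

1.39

At P_1 = 7.3 and P_2 = 23.7: Q_1 = 935.300.
∂Q_1/∂P_2 = 2.32P_2 = 2.32(23.7) = 54.9840.
ε = (∂Q_1/∂P_2)(P_2/Q_1) = 54.9840 × (23.7/935.300) ≈ 1.39.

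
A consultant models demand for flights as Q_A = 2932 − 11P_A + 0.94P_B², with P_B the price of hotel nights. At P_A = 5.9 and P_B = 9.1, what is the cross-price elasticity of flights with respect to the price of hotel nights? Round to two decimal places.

At P_A = 5.9 and P_B = 9.1: Q_A = 2944.941.
∂Q_A/∂P_B = 1.88P_B = 1.88(9.1) = 17.1080.
ε = (∂Q_A/∂P_B)(P_B/Q_A) = 17.1080 × (9.1/2944.941) ≈ 0.05.
ε > 0: substitutes.

0.05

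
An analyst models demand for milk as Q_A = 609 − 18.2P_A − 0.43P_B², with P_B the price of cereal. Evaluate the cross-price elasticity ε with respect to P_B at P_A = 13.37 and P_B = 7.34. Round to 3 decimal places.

At P_A = 13.37 and P_B = 7.34: Q_A = 342.499.
∂Q_A/∂P_B = -0.86P_B = -0.86(7.34) = -6.3124.
ε = (∂Q_A/∂P_B)(P_B/Q_A) = -6.3124 × (7.34/342.499) ≈ -0.135.
ε < 0: complements.

-0.135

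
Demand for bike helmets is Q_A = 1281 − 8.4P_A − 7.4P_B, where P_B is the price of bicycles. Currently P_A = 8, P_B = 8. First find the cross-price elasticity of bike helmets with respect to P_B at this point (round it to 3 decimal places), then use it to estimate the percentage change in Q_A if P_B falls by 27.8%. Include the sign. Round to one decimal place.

1.4%

At P_A = 8, P_B = 8: Q_A = 1154.6.
∂Q_A/∂P_B = -7.4.
ε = (∂Q_A/∂P_B)(P_B/Q_A) = -7.4000 × 8/1154.6 ≈ -0.051.
%ΔQ_A ≈ ε × %ΔP_B = -0.051 × (-27.8%) = 1.4%.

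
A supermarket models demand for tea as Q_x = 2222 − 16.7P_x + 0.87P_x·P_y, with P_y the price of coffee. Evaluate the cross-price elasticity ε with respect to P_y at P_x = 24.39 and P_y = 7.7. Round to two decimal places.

At P_x = 24.39 and P_y = 7.7: Q_x = 1978.076.
∂Q_x/∂P_y = 0.87P_x = 0.87(24.39) = 21.2193.
ε = (∂Q_x/∂P_y)(P_y/Q_x) = 21.2193 × (7.7/1978.076) ≈ 0.08.
ε > 0: substitutes.

0.08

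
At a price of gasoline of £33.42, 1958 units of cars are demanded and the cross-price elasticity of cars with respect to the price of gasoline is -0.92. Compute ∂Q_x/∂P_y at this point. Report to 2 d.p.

ε = (∂Q_x/∂P_y)·(P_y/Q_x) ⇒ ∂Q_x/∂P_y = ε·Q_x/P_y = -0.92 × 1958/33.42 ≈ -53.90.

-53.90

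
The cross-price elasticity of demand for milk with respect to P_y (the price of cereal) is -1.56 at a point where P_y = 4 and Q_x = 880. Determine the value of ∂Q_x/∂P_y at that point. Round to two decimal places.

-343.20

ε = (∂Q_x/∂P_y)·(P_y/Q_x) ⇒ ∂Q_x/∂P_y = ε·Q_x/P_y = -1.56 × 880/4 ≈ -343.20.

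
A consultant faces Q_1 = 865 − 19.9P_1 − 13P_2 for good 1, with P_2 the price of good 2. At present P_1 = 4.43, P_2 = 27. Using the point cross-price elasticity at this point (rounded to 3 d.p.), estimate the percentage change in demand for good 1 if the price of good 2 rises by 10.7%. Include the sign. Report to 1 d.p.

At P_1 = 4.43, P_2 = 27: Q_1 = 425.843.
∂Q_1/∂P_2 = -13.
ε = (∂Q_1/∂P_2)(P_2/Q_1) = -13.0000 × 27/425.843 ≈ -0.824.
%ΔQ_1 ≈ ε × %ΔP_2 = -0.824 × (10.7%) = -8.8%.

-8.8%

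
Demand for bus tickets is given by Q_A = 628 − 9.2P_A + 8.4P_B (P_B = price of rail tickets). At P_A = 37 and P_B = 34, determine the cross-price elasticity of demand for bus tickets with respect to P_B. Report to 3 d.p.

0.498

At P_A = 37 and P_B = 34: Q_A = 573.2.
∂Q_A/∂P_B = 8.4.
ε = (∂Q_A/∂P_B)(P_B/Q_A) = 8.4 × (34/573.2) ≈ 0.498.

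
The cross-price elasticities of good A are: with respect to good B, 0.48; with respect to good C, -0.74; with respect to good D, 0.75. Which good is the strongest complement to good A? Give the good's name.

Complements have ε < 0. The most negative value is -0.74 (good C).

good C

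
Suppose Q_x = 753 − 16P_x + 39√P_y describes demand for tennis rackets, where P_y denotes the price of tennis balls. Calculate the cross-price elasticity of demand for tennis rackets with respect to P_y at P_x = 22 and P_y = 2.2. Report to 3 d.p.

At P_x = 22 and P_y = 2.2: Q_x = 458.846.
∂Q_x/∂P_y = 39/(2√P_y) = 39/(2√2.2) = 13.1469.
ε = (∂Q_x/∂P_y)(P_y/Q_x) = 13.1469 × (2.2/458.846) ≈ 0.063.

0.063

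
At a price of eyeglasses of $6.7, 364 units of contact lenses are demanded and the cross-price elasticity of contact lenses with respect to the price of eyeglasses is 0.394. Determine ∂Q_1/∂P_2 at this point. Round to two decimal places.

ε = (∂Q_1/∂P_2)·(P_2/Q_1) ⇒ ∂Q_1/∂P_2 = ε·Q_1/P_2 = 0.394 × 364/6.7 ≈ 21.41.

21.41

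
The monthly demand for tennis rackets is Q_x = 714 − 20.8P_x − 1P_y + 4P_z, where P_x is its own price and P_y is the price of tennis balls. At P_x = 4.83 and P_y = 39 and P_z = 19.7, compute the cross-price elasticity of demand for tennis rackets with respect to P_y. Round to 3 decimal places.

At P_x = 4.83 and P_y = 39 and P_z = 19.7: Q_x = 653.336.
∂Q_x/∂P_y = -1.
ε = (∂Q_x/∂P_y)(P_y/Q_x) = -1 × (39/653.336) ≈ -0.060.
Since ε < 0, tennis rackets and tennis balls are complements.

-0.060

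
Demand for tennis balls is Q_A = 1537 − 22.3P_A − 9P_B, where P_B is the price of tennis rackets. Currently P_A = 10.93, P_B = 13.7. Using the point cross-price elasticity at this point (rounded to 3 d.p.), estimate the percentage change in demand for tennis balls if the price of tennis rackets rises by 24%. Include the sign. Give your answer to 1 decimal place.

At P_A = 10.93, P_B = 13.7: Q_A = 1169.961.
∂Q_A/∂P_B = -9.
ε = (∂Q_A/∂P_B)(P_B/Q_A) = -9.0000 × 13.7/1169.961 ≈ -0.105.
%ΔQ_A ≈ ε × %ΔP_B = -0.105 × (24%) = -2.5%.

-2.5%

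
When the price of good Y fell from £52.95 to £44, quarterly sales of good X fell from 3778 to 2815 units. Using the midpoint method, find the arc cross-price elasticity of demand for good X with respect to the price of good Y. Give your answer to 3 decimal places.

1.582

ΔQ_X = 2815 − 3778 = -963; ΔP_Y = 44 − 52.95 = -8.95.
Midpoints: Q̄_X = 3296.5, P̄_Y = 48.48.
ε = (ΔQ_X/Q̄_X)/(ΔP_Y/P̄_Y) = (-963/3296.5)/(-8.95/48.48) ≈ 1.582.
ε > 0: good X and good Y are substitutes.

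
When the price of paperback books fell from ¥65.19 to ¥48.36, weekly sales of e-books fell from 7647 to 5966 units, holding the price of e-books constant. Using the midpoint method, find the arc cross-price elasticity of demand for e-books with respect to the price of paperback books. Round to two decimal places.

0.83

ΔQ_A = 5966 − 7647 = -1681; ΔP_B = 48.36 − 65.19 = -16.83.
Midpoints: Q̄_A = 6806.5, P̄_B = 56.77.
ε = (ΔQ_A/Q̄_A)/(ΔP_B/P̄_B) = (-1681/6806.5)/(-16.83/56.77) ≈ 0.83.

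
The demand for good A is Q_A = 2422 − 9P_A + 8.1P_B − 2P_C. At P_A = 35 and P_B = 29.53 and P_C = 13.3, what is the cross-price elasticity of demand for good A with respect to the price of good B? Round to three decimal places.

0.103

At P_A = 35 and P_B = 29.53 and P_C = 13.3: Q_A = 2319.593.
∂Q_A/∂P_B = 8.1.
ε = (∂Q_A/∂P_B)(P_B/Q_A) = 8.1 × (29.53/2319.593) ≈ 0.103.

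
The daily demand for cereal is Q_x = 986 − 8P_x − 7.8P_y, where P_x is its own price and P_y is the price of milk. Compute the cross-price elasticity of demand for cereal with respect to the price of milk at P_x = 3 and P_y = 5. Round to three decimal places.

At P_x = 3 and P_y = 5: Q_x = 923.
∂Q_x/∂P_y = -7.8.
ε = (∂Q_x/∂P_y)(P_y/Q_x) = -7.8 × (5/923) ≈ -0.042.

-0.042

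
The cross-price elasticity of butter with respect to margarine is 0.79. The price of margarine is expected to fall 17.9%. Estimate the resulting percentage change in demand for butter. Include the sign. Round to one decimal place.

-14.1%

%ΔQ ≈ ε × %ΔP of margarine = 0.79 × (-17.9%) = -14.1%.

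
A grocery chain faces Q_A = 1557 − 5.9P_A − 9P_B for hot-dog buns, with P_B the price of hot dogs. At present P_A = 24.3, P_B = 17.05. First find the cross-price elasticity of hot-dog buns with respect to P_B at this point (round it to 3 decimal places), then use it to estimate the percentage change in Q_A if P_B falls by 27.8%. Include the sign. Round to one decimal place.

At P_A = 24.3, P_B = 17.05: Q_A = 1260.18.
∂Q_A/∂P_B = -9.
ε = (∂Q_A/∂P_B)(P_B/Q_A) = -9.0000 × 17.05/1260.18 ≈ -0.122.
%ΔQ_A ≈ ε × %ΔP_B = -0.122 × (-27.8%) = 3.4%.

3.4%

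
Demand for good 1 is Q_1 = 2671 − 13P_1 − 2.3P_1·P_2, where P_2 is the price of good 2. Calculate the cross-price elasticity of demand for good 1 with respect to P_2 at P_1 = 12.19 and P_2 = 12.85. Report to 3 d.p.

-0.167

At P_1 = 12.19 and P_2 = 12.85: Q_1 = 2152.255.
∂Q_1/∂P_2 = -2.3P_1 = -2.3(12.19) = -28.0370.
ε = (∂Q_1/∂P_2)(P_2/Q_1) = -28.0370 × (12.85/2152.255) ≈ -0.167.
ε < 0: complements.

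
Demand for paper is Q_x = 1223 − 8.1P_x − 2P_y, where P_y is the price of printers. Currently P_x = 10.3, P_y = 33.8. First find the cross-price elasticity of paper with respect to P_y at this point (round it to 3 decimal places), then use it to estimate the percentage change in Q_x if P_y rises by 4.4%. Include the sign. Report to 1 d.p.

At P_x = 10.3, P_y = 33.8: Q_x = 1071.97.
∂Q_x/∂P_y = -2.
ε = (∂Q_x/∂P_y)(P_y/Q_x) = -2.0000 × 33.8/1071.97 ≈ -0.063.
%ΔQ_x ≈ ε × %ΔP_y = -0.063 × (4.4%) = -0.3%.

-0.3%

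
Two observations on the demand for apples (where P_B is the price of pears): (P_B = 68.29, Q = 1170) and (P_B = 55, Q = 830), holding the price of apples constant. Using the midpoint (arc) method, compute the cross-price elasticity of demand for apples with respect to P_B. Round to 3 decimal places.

1.577

ΔQ_A = 830 − 1170 = -340; ΔP_B = 55 − 68.29 = -13.29.
Midpoints: Q̄_A = 1000.0, P̄_B = 61.65.
ε = (ΔQ_A/Q̄_A)/(ΔP_B/P̄_B) = (-340/1000.0)/(-13.29/61.65) ≈ 1.577.
ε > 0: apples and pears are substitutes.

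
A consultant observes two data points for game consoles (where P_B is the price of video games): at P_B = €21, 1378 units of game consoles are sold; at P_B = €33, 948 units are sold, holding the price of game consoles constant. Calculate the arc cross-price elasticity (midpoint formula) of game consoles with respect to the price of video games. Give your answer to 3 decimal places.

-0.832

ΔQ_A = 948 − 1378 = -430; ΔP_B = 33 − 21 = 12.
Midpoints: Q̄_A = 1163.0, P̄_B = 27.00.
ε = (ΔQ_A/Q̄_A)/(ΔP_B/P̄_B) = (-430/1163.0)/(12/27.00) ≈ -0.832.
ε < 0: game consoles and video games are complements.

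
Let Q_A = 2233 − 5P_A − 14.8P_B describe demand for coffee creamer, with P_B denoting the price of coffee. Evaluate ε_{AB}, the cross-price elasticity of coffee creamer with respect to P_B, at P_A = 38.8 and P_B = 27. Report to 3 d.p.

At P_A = 38.8 and P_B = 27: Q_A = 1639.4.
∂Q_A/∂P_B = -14.8.
ε = (∂Q_A/∂P_B)(P_B/Q_A) = -14.8 × (27/1639.4) ≈ -0.244.

-0.244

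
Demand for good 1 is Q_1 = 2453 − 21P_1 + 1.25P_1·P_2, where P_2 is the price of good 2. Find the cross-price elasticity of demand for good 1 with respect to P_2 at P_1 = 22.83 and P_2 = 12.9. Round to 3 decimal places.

0.157

At P_1 = 22.83 and P_2 = 12.9: Q_1 = 2341.704.
∂Q_1/∂P_2 = 1.25P_1 = 1.25(22.83) = 28.5375.
ε = (∂Q_1/∂P_2)(P_2/Q_1) = 28.5375 × (12.9/2341.704) ≈ 0.157.
ε > 0: substitutes.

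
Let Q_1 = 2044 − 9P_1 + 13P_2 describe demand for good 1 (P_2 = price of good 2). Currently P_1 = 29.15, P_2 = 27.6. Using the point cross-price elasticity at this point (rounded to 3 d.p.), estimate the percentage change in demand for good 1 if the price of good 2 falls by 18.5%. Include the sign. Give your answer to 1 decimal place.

At P_1 = 29.15, P_2 = 27.6: Q_1 = 2140.45.
∂Q_1/∂P_2 = 13.
ε = (∂Q_1/∂P_2)(P_2/Q_1) = 13.0000 × 27.6/2140.45 ≈ 0.168.
%ΔQ_1 ≈ ε × %ΔP_2 = 0.168 × (-18.5%) = -3.1%.

-3.1%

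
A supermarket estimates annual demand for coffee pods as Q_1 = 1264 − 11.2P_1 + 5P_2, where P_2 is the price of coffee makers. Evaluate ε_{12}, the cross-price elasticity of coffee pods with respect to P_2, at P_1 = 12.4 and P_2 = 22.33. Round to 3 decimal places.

0.090

At P_1 = 12.4 and P_2 = 22.33: Q_1 = 1236.77.
∂Q_1/∂P_2 = 5.
ε = (∂Q_1/∂P_2)(P_2/Q_1) = 5 × (22.33/1236.77) ≈ 0.090.
Since ε > 0, coffee pods and coffee makers are substitutes.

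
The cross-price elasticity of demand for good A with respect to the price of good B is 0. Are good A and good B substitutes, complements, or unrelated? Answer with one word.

ε = 0: demand for good A does not respond to good B's price; the goods are unrelated.

unrelated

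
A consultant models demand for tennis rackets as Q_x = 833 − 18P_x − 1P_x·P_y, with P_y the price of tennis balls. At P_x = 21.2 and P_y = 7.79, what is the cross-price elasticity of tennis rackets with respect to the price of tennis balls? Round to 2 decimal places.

-0.58

At P_x = 21.2 and P_y = 7.79: Q_x = 286.252.
∂Q_x/∂P_y = -1P_x = -1(21.2) = -21.2000.
ε = (∂Q_x/∂P_y)(P_y/Q_x) = -21.2000 × (7.79/286.252) ≈ -0.58.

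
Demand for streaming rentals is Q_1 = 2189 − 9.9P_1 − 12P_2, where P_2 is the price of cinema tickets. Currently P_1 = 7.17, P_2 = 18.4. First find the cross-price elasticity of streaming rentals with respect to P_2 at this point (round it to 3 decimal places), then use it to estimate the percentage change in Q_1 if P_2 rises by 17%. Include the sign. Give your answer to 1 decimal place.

At P_1 = 7.17, P_2 = 18.4: Q_1 = 1897.217.
∂Q_1/∂P_2 = -12.
ε = (∂Q_1/∂P_2)(P_2/Q_1) = -12.0000 × 18.4/1897.217 ≈ -0.116.
%ΔQ_1 ≈ ε × %ΔP_2 = -0.116 × (17%) = -2.0%.

-2.0%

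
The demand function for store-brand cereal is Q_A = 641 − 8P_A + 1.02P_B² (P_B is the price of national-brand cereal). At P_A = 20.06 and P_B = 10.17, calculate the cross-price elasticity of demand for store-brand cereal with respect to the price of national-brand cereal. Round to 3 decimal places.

At P_A = 20.06 and P_B = 10.17: Q_A = 586.017.
∂Q_A/∂P_B = 2.04P_B = 2.04(10.17) = 20.7468.
ε = (∂Q_A/∂P_B)(P_B/Q_A) = 20.7468 × (10.17/586.017) ≈ 0.360.

0.360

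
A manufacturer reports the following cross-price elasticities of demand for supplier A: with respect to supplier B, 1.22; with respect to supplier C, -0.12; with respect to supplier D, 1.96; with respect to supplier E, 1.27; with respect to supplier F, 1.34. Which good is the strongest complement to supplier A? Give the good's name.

Complements have ε < 0. The most negative value is -0.12 (supplier C).

supplier C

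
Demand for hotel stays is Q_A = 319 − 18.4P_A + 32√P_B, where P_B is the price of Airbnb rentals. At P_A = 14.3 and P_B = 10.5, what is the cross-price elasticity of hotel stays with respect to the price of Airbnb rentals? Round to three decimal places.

0.325

At P_A = 14.3 and P_B = 10.5: Q_A = 159.572.
∂Q_A/∂P_B = 32/(2√P_B) = 32/(2√10.5) = 4.9377.
ε = (∂Q_A/∂P_B)(P_B/Q_A) = 4.9377 × (10.5/159.572) ≈ 0.325.
ε > 0: substitutes.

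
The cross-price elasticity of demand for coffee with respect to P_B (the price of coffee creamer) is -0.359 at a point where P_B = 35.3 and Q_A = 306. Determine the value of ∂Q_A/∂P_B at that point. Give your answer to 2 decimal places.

-3.11

ε = (∂Q_A/∂P_B)·(P_B/Q_A) ⇒ ∂Q_A/∂P_B = ε·Q_A/P_B = -0.359 × 306/35.3 ≈ -3.11.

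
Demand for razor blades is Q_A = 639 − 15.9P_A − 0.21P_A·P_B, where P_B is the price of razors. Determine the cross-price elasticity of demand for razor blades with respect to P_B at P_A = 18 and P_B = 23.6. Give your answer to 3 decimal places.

-0.338

At P_A = 18 and P_B = 23.6: Q_A = 263.592.
∂Q_A/∂P_B = -0.21P_A = -0.21(18) = -3.7800.
ε = (∂Q_A/∂P_B)(P_B/Q_A) = -3.7800 × (23.6/263.592) ≈ -0.338.
ε < 0: complements.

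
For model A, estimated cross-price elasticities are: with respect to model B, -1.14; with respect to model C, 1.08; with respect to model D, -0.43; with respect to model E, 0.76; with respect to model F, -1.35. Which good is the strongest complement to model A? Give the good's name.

Complements have ε < 0. The most negative value is -1.35 (model F).

model F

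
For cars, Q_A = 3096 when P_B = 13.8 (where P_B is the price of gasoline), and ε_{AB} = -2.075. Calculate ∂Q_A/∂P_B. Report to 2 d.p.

ε = (∂Q_A/∂P_B)·(P_B/Q_A) ⇒ ∂Q_A/∂P_B = ε·Q_A/P_B = -2.075 × 3096/13.8 ≈ -465.52.

-465.52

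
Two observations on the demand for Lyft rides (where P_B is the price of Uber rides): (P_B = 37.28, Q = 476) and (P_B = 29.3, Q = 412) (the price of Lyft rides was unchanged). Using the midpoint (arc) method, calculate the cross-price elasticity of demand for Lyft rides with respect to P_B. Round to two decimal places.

0.60

ΔQ_A = 412 − 476 = -64; ΔP_B = 29.3 − 37.28 = -7.98.
Midpoints: Q̄_A = 444.0, P̄_B = 33.29.
ε = (ΔQ_A/Q̄_A)/(ΔP_B/P̄_B) = (-64/444.0)/(-7.98/33.29) ≈ 0.60.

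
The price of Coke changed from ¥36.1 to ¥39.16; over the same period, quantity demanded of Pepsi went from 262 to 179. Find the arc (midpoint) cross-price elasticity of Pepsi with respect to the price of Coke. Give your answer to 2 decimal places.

ΔQ_A = 179 − 262 = -83; ΔP_B = 39.16 − 36.1 = 3.06.
Midpoints: Q̄_A = 220.5, P̄_B = 37.63.
ε = (ΔQ_A/Q̄_A)/(ΔP_B/P̄_B) = (-83/220.5)/(3.06/37.63) ≈ -4.63.

-4.63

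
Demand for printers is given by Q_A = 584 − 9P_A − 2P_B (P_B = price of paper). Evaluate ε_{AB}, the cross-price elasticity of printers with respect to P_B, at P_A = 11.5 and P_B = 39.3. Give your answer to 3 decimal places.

At P_A = 11.5 and P_B = 39.3: Q_A = 401.9.
∂Q_A/∂P_B = -2.
ε = (∂Q_A/∂P_B)(P_B/Q_A) = -2 × (39.3/401.9) ≈ -0.196.

-0.196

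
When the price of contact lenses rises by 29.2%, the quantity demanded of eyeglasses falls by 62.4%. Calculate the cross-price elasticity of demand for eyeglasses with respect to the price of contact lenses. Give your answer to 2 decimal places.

-2.14

ε = (%ΔQ of eyeglasses) / (%ΔP of contact lenses) = (-62.4%) / (29.2%) ≈ -2.14.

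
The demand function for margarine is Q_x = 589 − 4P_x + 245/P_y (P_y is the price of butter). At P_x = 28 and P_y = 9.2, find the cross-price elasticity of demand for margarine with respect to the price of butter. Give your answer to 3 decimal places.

-0.053

At P_x = 28 and P_y = 9.2: Q_x = 503.630.
∂Q_x/∂P_y = −245/P_y² = -2.8946.
ε = (∂Q_x/∂P_y)(P_y/Q_x) = -2.8946 × (9.2/503.630) ≈ -0.053.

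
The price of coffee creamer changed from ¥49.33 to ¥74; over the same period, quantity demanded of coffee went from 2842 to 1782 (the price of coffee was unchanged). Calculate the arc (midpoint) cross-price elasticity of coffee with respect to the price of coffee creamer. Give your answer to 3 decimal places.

ΔQ_A = 1782 − 2842 = -1060; ΔP_B = 74 − 49.33 = 24.67.
Midpoints: Q̄_A = 2312.0, P̄_B = 61.66.
ε = (ΔQ_A/Q̄_A)/(ΔP_B/P̄_B) = (-1060/2312.0)/(24.67/61.66) ≈ -1.146.

-1.146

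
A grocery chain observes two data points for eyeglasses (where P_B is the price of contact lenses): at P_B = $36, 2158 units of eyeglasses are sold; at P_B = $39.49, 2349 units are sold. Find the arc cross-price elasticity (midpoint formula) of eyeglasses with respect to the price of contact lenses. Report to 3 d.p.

0.917

ΔQ_A = 2349 − 2158 = 191; ΔP_B = 39.49 − 36 = 3.49.
Midpoints: Q̄_A = 2253.5, P̄_B = 37.75.
ε = (ΔQ_A/Q̄_A)/(ΔP_B/P̄_B) = (191/2253.5)/(3.49/37.75) ≈ 0.917.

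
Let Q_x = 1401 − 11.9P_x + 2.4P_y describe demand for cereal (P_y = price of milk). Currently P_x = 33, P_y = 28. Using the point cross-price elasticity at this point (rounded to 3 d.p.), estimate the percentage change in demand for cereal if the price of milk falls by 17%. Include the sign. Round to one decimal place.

At P_x = 33, P_y = 28: Q_x = 1075.5.
∂Q_x/∂P_y = 2.4.
ε = (∂Q_x/∂P_y)(P_y/Q_x) = 2.4000 × 28/1075.5 ≈ 0.062.
%ΔQ_x ≈ ε × %ΔP_y = 0.062 × (-17%) = -1.1%.

-1.1%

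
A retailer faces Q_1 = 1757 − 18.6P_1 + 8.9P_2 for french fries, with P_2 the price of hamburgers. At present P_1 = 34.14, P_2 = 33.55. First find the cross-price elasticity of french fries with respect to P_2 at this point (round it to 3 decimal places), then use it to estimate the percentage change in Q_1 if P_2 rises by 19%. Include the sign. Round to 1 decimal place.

At P_1 = 34.14, P_2 = 33.55: Q_1 = 1420.591.
∂Q_1/∂P_2 = 8.9.
ε = (∂Q_1/∂P_2)(P_2/Q_1) = 8.9000 × 33.55/1420.591 ≈ 0.210.
%ΔQ_1 ≈ ε × %ΔP_2 = 0.210 × (19%) = 4.0%.

4.0%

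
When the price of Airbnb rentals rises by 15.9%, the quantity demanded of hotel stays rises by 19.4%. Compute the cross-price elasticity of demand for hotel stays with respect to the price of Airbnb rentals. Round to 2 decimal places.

ε = (%ΔQ of hotel stays) / (%ΔP of Airbnb rentals) = (19.4%) / (15.9%) ≈ 1.22.
Positive cross-price elasticity: substitutes.

1.22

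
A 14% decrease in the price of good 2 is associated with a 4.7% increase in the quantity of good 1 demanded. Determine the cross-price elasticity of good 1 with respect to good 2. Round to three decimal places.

-0.336

ε = (%ΔQ of good 1) / (%ΔP of good 2) = (4.7%) / (-14%) ≈ -0.336.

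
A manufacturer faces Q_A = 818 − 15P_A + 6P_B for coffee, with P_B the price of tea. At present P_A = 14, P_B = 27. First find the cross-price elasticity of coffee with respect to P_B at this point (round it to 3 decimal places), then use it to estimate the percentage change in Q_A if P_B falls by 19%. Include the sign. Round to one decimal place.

At P_A = 14, P_B = 27: Q_A = 770.
∂Q_A/∂P_B = 6.
ε = (∂Q_A/∂P_B)(P_B/Q_A) = 6.0000 × 27/770 ≈ 0.210.
%ΔQ_A ≈ ε × %ΔP_B = 0.210 × (-19%) = -4.0%.

-4.0%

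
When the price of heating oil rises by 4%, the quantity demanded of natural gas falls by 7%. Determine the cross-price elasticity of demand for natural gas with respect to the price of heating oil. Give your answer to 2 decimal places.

ε = (%ΔQ of natural gas) / (%ΔP of heating oil) = (-7%) / (4%) ≈ -1.75.

-1.75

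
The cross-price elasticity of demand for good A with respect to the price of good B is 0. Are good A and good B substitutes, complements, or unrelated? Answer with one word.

unrelated

ε = 0: demand for good A does not respond to good B's price; the goods are unrelated.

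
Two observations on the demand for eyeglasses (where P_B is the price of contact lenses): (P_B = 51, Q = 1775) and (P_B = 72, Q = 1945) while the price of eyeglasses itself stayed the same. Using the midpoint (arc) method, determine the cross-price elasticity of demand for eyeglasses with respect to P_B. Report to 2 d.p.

0.27

ΔQ_A = 1945 − 1775 = 170; ΔP_B = 72 − 51 = 21.
Midpoints: Q̄_A = 1860.0, P̄_B = 61.50.
ε = (ΔQ_A/Q̄_A)/(ΔP_B/P̄_B) = (170/1860.0)/(21/61.50) ≈ 0.27.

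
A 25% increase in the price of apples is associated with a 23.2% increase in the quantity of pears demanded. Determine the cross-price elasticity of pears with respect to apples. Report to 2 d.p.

ε = (%ΔQ of pears) / (%ΔP of apples) = (23.2%) / (25%) ≈ 0.93.
Positive cross-price elasticity: substitutes.

0.93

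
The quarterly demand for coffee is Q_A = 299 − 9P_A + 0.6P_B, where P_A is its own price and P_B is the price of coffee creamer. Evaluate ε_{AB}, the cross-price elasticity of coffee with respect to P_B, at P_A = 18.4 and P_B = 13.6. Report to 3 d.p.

0.058

At P_A = 18.4 and P_B = 13.6: Q_A = 141.56.
∂Q_A/∂P_B = 0.6.
ε = (∂Q_A/∂P_B)(P_B/Q_A) = 0.6 × (13.6/141.56) ≈ 0.058.
Since ε > 0, coffee and coffee creamer are substitutes.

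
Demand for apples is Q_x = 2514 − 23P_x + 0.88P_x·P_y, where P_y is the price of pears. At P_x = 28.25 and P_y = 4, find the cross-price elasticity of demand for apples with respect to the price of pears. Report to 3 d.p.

0.051

At P_x = 28.25 and P_y = 4: Q_x = 1963.69.
∂Q_x/∂P_y = 0.88P_x = 0.88(28.25) = 24.8600.
ε = (∂Q_x/∂P_y)(P_y/Q_x) = 24.8600 × (4/1963.69) ≈ 0.051.
ε > 0: substitutes.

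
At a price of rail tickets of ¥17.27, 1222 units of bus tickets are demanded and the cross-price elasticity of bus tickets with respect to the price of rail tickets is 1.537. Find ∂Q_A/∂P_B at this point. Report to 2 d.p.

108.76

ε = (∂Q_A/∂P_B)·(P_B/Q_A) ⇒ ∂Q_A/∂P_B = ε·Q_A/P_B = 1.537 × 1222/17.27 ≈ 108.76.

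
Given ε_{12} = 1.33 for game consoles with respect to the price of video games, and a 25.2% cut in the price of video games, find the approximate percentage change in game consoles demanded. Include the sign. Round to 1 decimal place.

-33.5%

%ΔQ ≈ ε × %ΔP of video games = 1.33 × (-25.2%) = -33.5%.
Demand for game consoles falls by about 33.5%.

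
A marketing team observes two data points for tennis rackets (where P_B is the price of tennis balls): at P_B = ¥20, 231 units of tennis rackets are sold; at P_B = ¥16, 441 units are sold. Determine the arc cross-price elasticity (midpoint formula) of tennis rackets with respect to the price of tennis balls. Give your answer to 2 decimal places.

-2.81

ΔQ_A = 441 − 231 = 210; ΔP_B = 16 − 20 = -4.
Midpoints: Q̄_A = 336.0, P̄_B = 18.00.
ε = (ΔQ_A/Q̄_A)/(ΔP_B/P̄_B) = (210/336.0)/(-4/18.00) ≈ -2.81.
ε < 0: tennis rackets and tennis balls are complements.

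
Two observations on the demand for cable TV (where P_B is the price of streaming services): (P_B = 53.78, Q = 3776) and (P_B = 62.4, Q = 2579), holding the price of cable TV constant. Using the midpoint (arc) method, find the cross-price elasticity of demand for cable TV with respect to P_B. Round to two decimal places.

ΔQ_A = 2579 − 3776 = -1197; ΔP_B = 62.4 − 53.78 = 8.62.
Midpoints: Q̄_A = 3177.5, P̄_B = 58.09.
ε = (ΔQ_A/Q̄_A)/(ΔP_B/P̄_B) = (-1197/3177.5)/(8.62/58.09) ≈ -2.54.

-2.54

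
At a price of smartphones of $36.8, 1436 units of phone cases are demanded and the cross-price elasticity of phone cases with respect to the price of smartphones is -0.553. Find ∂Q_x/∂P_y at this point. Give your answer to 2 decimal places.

ε = (∂Q_x/∂P_y)·(P_y/Q_x) ⇒ ∂Q_x/∂P_y = ε·Q_x/P_y = -0.553 × 1436/36.8 ≈ -21.58.

-21.58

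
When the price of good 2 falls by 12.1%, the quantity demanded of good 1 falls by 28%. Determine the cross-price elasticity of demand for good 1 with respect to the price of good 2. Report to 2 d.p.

ε = (%ΔQ of good 1) / (%ΔP of good 2) = (-28%) / (-12.1%) ≈ 2.31.
Positive cross-price elasticity: substitutes.

2.31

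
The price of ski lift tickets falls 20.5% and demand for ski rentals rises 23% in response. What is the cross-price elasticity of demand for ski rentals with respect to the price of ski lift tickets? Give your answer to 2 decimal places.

-1.12

ε = (%ΔQ of ski rentals) / (%ΔP of ski lift tickets) = (23%) / (-20.5%) ≈ -1.12.
Negative cross-price elasticity: complements.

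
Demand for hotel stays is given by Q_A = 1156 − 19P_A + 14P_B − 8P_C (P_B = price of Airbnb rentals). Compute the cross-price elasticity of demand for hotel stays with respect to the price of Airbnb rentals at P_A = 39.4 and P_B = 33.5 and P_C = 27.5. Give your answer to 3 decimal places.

At P_A = 39.4 and P_B = 33.5 and P_C = 27.5: Q_A = 656.4.
∂Q_A/∂P_B = 14.
ε = (∂Q_A/∂P_B)(P_B/Q_A) = 14 × (33.5/656.4) ≈ 0.715.
Since ε > 0, hotel stays and Airbnb rentals are substitutes.

0.715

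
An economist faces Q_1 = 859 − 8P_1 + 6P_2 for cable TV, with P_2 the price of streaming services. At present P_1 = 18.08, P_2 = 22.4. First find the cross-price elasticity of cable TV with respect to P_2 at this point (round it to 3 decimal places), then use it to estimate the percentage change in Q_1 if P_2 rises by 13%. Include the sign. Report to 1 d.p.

At P_1 = 18.08, P_2 = 22.4: Q_1 = 848.76.
∂Q_1/∂P_2 = 6.
ε = (∂Q_1/∂P_2)(P_2/Q_1) = 6.0000 × 22.4/848.76 ≈ 0.158.
%ΔQ_1 ≈ ε × %ΔP_2 = 0.158 × (13%) = 2.1%.

2.1%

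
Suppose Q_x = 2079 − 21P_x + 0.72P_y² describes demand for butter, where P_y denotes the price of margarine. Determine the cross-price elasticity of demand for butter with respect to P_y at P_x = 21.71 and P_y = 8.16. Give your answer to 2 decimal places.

0.06

At P_x = 21.71 and P_y = 8.16: Q_x = 1671.032.
∂Q_x/∂P_y = 1.44P_y = 1.44(8.16) = 11.7504.
ε = (∂Q_x/∂P_y)(P_y/Q_x) = 11.7504 × (8.16/1671.032) ≈ 0.06.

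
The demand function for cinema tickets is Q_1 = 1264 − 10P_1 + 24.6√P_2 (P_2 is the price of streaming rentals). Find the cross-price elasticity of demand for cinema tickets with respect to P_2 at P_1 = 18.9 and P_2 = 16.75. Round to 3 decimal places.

0.043

At P_1 = 18.9 and P_2 = 16.75: Q_1 = 1175.680.
∂Q_1/∂P_2 = 24.6/(2√P_2) = 24.6/(2√16.75) = 3.0054.
ε = (∂Q_1/∂P_2)(P_2/Q_1) = 3.0054 × (16.75/1175.680) ≈ 0.043.
ε > 0: substitutes.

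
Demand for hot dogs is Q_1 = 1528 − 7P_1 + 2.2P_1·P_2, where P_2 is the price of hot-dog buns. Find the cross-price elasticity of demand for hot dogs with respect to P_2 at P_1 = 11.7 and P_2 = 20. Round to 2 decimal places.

At P_1 = 11.7 and P_2 = 20: Q_1 = 1960.9.
∂Q_1/∂P_2 = 2.2P_1 = 2.2(11.7) = 25.7400.
ε = (∂Q_1/∂P_2)(P_2/Q_1) = 25.7400 × (20/1960.9) ≈ 0.26.

0.26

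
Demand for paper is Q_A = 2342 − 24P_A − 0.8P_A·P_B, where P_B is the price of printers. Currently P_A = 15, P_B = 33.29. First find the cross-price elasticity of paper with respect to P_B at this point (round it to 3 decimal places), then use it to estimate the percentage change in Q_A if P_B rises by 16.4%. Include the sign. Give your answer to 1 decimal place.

At P_A = 15, P_B = 33.29: Q_A = 1582.52.
∂Q_A/∂P_B = -0.8P_A = -12.0000.
ε = (∂Q_A/∂P_B)(P_B/Q_A) = -12.0000 × 33.29/1582.52 ≈ -0.252.
%ΔQ_A ≈ ε × %ΔP_B = -0.252 × (16.4%) = -4.1%.

-4.1%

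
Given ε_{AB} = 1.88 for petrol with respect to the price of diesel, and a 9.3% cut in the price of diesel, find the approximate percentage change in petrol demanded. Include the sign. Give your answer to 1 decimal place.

-17.5%

%ΔQ ≈ ε × %ΔP of diesel = 1.88 × (-9.3%) = -17.5%.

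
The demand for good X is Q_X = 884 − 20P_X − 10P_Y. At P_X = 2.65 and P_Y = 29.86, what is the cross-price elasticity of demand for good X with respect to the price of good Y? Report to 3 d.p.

At P_X = 2.65 and P_Y = 29.86: Q_X = 532.4.
∂Q_X/∂P_Y = -10.
ε = (∂Q_X/∂P_Y)(P_Y/Q_X) = -10 × (29.86/532.4) ≈ -0.561.
Since ε < 0, good X and good Y are complements.

-0.561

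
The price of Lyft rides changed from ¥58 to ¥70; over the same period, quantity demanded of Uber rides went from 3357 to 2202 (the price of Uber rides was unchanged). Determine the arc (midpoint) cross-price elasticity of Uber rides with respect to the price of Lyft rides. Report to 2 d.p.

ΔQ_A = 2202 − 3357 = -1155; ΔP_B = 70 − 58 = 12.
Midpoints: Q̄_A = 2779.5, P̄_B = 64.00.
ε = (ΔQ_A/Q̄_A)/(ΔP_B/P̄_B) = (-1155/2779.5)/(12/64.00) ≈ -2.22.

-2.22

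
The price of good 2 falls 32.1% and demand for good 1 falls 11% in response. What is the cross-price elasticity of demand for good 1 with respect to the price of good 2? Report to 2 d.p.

ε = (%ΔQ of good 1) / (%ΔP of good 2) = (-11%) / (-32.1%) ≈ 0.34.
Positive cross-price elasticity: substitutes.

0.34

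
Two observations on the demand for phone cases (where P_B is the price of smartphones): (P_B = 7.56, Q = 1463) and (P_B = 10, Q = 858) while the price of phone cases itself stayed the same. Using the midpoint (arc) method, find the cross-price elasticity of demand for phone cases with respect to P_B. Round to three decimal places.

ΔQ_A = 858 − 1463 = -605; ΔP_B = 10 − 7.56 = 2.44.
Midpoints: Q̄_A = 1160.5, P̄_B = 8.78.
ε = (ΔQ_A/Q̄_A)/(ΔP_B/P̄_B) = (-605/1160.5)/(2.44/8.78) ≈ -1.876.
ε < 0: phone cases and smartphones are complements.

-1.876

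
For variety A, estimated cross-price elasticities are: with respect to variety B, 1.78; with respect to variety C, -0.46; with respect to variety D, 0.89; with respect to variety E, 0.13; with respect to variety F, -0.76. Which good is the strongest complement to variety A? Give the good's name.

Complements have ε < 0. The most negative value is -0.76 (variety F).

variety F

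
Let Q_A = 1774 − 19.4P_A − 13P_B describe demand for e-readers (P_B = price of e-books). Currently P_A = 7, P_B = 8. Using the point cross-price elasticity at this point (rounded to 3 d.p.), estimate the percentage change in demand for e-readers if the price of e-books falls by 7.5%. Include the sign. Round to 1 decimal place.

At P_A = 7, P_B = 8: Q_A = 1534.2.
∂Q_A/∂P_B = -13.
ε = (∂Q_A/∂P_B)(P_B/Q_A) = -13.0000 × 8/1534.2 ≈ -0.068.
%ΔQ_A ≈ ε × %ΔP_B = -0.068 × (-7.5%) = 0.5%.

0.5%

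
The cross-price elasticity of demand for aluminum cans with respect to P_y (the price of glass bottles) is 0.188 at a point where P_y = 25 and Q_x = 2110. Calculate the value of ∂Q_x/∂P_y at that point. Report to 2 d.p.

15.87

ε = (∂Q_x/∂P_y)·(P_y/Q_x) ⇒ ∂Q_x/∂P_y = ε·Q_x/P_y = 0.188 × 2110/25 ≈ 15.87.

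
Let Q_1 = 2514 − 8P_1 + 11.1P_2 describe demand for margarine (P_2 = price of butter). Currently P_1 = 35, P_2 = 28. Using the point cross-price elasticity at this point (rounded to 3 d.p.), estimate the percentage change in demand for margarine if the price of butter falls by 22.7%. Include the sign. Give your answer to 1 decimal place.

At P_1 = 35, P_2 = 28: Q_1 = 2544.8.
∂Q_1/∂P_2 = 11.1.
ε = (∂Q_1/∂P_2)(P_2/Q_1) = 11.1000 × 28/2544.8 ≈ 0.122.
%ΔQ_1 ≈ ε × %ΔP_2 = 0.122 × (-22.7%) = -2.8%.

-2.8%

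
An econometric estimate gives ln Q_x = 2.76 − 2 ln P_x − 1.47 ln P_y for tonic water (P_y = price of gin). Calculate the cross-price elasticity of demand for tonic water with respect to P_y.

-1.47

In a log-linear (constant-elasticity) demand function, the coefficient on ln P_y is the cross-price elasticity.
ε = -1.47. Negative, so tonic water and gin are complements.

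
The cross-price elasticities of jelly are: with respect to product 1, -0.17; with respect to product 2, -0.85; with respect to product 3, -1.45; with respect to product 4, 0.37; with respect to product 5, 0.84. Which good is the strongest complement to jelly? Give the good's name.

product 3

Complements have ε < 0. The most negative value is -1.45 (product 3).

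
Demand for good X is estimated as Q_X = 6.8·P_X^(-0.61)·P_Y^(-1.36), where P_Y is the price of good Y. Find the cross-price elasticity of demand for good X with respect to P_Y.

-1.36

In a log-linear (constant-elasticity) demand function, the coefficient on the exponent of P_Y is the cross-price elasticity.
ε = -1.36. Negative, so good X and good Y are complements.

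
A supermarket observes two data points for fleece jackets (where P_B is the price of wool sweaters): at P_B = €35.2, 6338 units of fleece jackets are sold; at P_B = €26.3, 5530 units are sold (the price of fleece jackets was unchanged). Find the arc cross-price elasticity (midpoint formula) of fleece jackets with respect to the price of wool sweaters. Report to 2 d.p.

ΔQ_A = 5530 − 6338 = -808; ΔP_B = 26.3 − 35.2 = -8.9.
Midpoints: Q̄_A = 5934.0, P̄_B = 30.75.
ε = (ΔQ_A/Q̄_A)/(ΔP_B/P̄_B) = (-808/5934.0)/(-8.9/30.75) ≈ 0.47.
ε > 0: fleece jackets and wool sweaters are substitutes.

0.47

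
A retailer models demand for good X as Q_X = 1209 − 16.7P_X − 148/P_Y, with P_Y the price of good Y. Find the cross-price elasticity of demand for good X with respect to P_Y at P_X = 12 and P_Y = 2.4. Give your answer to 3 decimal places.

At P_X = 12 and P_Y = 2.4: Q_X = 946.933.
∂Q_X/∂P_Y = 148/P_Y² = 25.6944.
ε = (∂Q_X/∂P_Y)(P_Y/Q_X) = 25.6944 × (2.4/946.933) ≈ 0.065.
ε > 0: substitutes.

0.065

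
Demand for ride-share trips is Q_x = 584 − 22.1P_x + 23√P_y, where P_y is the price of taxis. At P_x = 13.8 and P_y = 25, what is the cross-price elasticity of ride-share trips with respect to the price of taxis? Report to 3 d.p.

At P_x = 13.8 and P_y = 25: Q_x = 394.02.
∂Q_x/∂P_y = 23/(2√P_y) = 23/(2√25) = 2.3000.
ε = (∂Q_x/∂P_y)(P_y/Q_x) = 2.3000 × (25/394.02) ≈ 0.146.
ε > 0: substitutes.

0.146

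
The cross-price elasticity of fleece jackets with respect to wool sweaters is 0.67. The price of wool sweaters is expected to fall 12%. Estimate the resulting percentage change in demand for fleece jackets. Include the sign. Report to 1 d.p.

%ΔQ ≈ ε × %ΔP of wool sweaters = 0.67 × (-12%) = -8.0%.

-8.0%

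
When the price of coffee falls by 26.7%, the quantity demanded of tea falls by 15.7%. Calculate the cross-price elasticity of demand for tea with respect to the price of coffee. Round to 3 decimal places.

0.588

ε = (%ΔQ of tea) / (%ΔP of coffee) = (-15.7%) / (-26.7%) ≈ 0.588.
Positive cross-price elasticity: substitutes.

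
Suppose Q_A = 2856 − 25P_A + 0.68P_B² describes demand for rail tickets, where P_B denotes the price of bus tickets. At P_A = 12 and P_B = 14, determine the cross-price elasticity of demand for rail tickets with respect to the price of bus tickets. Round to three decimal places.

At P_A = 12 and P_B = 14: Q_A = 2689.28.
∂Q_A/∂P_B = 1.36P_B = 1.36(14) = 19.0400.
ε = (∂Q_A/∂P_B)(P_B/Q_A) = 19.0400 × (14/2689.28) ≈ 0.099.
ε > 0: substitutes.

0.099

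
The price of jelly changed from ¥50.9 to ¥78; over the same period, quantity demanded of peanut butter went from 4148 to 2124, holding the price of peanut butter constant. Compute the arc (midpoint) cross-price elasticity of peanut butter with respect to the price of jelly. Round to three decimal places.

ΔQ_A = 2124 − 4148 = -2024; ΔP_B = 78 − 50.9 = 27.1.
Midpoints: Q̄_A = 3136.0, P̄_B = 64.45.
ε = (ΔQ_A/Q̄_A)/(ΔP_B/P̄_B) = (-2024/3136.0)/(27.1/64.45) ≈ -1.535.
ε < 0: peanut butter and jelly are complements.

-1.535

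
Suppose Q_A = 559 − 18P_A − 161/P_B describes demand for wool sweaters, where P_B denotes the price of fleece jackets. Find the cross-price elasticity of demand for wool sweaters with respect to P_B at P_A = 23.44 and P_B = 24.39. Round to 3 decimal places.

0.051

At P_A = 23.44 and P_B = 24.39: Q_A = 130.479.
∂Q_A/∂P_B = 161/P_B² = 0.2706.
ε = (∂Q_A/∂P_B)(P_B/Q_A) = 0.2706 × (24.39/130.479) ≈ 0.051.
ε > 0: substitutes.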